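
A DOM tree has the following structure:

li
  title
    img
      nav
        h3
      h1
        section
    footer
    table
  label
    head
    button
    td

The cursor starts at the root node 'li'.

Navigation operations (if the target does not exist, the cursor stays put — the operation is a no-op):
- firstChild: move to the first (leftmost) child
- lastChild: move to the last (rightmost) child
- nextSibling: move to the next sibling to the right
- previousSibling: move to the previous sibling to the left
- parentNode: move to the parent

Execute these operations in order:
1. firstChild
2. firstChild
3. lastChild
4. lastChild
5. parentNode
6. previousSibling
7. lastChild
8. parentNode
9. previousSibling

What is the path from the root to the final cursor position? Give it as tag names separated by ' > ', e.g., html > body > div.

After 1 (firstChild): title
After 2 (firstChild): img
After 3 (lastChild): h1
After 4 (lastChild): section
After 5 (parentNode): h1
After 6 (previousSibling): nav
After 7 (lastChild): h3
After 8 (parentNode): nav
After 9 (previousSibling): nav (no-op, stayed)

Answer: li > title > img > nav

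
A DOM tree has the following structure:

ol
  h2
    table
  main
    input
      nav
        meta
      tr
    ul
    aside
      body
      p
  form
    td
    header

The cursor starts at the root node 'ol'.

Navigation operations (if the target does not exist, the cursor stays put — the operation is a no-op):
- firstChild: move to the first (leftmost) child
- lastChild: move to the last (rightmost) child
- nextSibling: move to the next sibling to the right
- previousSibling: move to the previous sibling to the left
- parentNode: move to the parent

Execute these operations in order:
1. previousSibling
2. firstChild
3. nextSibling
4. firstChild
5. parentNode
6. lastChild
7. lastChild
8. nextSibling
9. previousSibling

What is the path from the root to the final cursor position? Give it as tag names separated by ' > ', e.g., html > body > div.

After 1 (previousSibling): ol (no-op, stayed)
After 2 (firstChild): h2
After 3 (nextSibling): main
After 4 (firstChild): input
After 5 (parentNode): main
After 6 (lastChild): aside
After 7 (lastChild): p
After 8 (nextSibling): p (no-op, stayed)
After 9 (previousSibling): body

Answer: ol > main > aside > body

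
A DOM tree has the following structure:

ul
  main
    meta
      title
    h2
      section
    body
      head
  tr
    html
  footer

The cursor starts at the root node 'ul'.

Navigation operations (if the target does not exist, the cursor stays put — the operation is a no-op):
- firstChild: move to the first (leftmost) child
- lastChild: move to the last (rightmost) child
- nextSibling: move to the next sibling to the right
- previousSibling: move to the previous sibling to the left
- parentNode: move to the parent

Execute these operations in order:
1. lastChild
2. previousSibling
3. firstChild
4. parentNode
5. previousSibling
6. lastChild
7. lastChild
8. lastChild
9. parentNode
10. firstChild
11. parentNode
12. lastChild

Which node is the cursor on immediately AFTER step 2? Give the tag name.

Answer: tr

Derivation:
After 1 (lastChild): footer
After 2 (previousSibling): tr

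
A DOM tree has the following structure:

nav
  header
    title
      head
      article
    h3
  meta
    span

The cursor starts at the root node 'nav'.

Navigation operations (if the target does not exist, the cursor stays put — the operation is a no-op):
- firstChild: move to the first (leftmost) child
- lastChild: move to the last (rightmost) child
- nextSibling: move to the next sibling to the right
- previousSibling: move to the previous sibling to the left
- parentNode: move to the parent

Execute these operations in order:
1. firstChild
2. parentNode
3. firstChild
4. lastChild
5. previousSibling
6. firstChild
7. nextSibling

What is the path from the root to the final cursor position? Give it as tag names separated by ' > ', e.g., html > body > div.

After 1 (firstChild): header
After 2 (parentNode): nav
After 3 (firstChild): header
After 4 (lastChild): h3
After 5 (previousSibling): title
After 6 (firstChild): head
After 7 (nextSibling): article

Answer: nav > header > title > article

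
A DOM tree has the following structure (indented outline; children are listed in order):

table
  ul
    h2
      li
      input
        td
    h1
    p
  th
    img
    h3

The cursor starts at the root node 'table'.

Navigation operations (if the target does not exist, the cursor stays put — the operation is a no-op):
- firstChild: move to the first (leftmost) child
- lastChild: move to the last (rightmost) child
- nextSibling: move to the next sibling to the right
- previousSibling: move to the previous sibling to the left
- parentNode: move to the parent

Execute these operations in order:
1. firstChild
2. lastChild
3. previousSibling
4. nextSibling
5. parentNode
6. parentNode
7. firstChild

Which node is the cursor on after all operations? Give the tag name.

Answer: ul

Derivation:
After 1 (firstChild): ul
After 2 (lastChild): p
After 3 (previousSibling): h1
After 4 (nextSibling): p
After 5 (parentNode): ul
After 6 (parentNode): table
After 7 (firstChild): ul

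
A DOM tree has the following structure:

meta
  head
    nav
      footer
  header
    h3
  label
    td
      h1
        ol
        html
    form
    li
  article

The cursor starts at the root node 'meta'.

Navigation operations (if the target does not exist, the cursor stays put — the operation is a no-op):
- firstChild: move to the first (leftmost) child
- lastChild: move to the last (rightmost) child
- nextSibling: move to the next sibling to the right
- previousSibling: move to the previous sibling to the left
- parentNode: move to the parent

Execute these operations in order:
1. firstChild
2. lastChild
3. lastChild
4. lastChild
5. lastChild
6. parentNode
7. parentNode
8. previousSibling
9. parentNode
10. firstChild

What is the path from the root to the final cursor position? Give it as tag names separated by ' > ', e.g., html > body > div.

After 1 (firstChild): head
After 2 (lastChild): nav
After 3 (lastChild): footer
After 4 (lastChild): footer (no-op, stayed)
After 5 (lastChild): footer (no-op, stayed)
After 6 (parentNode): nav
After 7 (parentNode): head
After 8 (previousSibling): head (no-op, stayed)
After 9 (parentNode): meta
After 10 (firstChild): head

Answer: meta > head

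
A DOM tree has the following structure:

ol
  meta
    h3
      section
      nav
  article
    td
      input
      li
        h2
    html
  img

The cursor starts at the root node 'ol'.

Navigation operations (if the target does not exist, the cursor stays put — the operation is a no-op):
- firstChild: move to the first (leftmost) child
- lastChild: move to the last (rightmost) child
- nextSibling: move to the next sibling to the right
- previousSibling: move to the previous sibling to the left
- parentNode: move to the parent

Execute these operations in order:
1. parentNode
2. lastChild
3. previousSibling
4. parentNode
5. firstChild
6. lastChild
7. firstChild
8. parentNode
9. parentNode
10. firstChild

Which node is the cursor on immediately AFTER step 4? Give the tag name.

After 1 (parentNode): ol (no-op, stayed)
After 2 (lastChild): img
After 3 (previousSibling): article
After 4 (parentNode): ol

Answer: ol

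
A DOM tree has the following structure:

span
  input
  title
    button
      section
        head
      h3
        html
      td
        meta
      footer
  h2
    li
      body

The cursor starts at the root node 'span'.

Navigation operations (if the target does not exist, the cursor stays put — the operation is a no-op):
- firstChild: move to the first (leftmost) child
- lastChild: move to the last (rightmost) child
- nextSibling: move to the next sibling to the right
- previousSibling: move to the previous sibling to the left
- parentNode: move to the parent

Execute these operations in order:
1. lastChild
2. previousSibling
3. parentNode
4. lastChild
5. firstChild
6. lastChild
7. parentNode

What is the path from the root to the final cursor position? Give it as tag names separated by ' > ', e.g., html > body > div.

Answer: span > h2 > li

Derivation:
After 1 (lastChild): h2
After 2 (previousSibling): title
After 3 (parentNode): span
After 4 (lastChild): h2
After 5 (firstChild): li
After 6 (lastChild): body
After 7 (parentNode): li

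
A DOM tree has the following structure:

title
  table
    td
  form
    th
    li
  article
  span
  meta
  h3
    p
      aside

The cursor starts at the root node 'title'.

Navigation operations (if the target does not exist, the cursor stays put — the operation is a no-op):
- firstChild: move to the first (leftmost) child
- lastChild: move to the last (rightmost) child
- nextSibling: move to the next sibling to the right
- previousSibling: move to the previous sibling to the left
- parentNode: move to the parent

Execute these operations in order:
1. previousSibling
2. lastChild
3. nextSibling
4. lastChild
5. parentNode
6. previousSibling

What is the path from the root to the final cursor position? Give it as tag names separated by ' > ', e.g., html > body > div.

After 1 (previousSibling): title (no-op, stayed)
After 2 (lastChild): h3
After 3 (nextSibling): h3 (no-op, stayed)
After 4 (lastChild): p
After 5 (parentNode): h3
After 6 (previousSibling): meta

Answer: title > meta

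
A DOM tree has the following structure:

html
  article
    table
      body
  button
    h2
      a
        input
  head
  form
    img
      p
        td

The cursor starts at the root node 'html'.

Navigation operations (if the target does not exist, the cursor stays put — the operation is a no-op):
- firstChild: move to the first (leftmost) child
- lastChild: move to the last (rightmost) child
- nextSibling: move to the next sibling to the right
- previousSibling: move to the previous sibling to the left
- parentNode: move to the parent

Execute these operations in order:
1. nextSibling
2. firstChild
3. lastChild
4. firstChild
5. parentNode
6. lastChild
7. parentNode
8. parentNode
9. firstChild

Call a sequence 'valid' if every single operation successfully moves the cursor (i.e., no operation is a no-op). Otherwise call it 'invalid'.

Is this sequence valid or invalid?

After 1 (nextSibling): html (no-op, stayed)
After 2 (firstChild): article
After 3 (lastChild): table
After 4 (firstChild): body
After 5 (parentNode): table
After 6 (lastChild): body
After 7 (parentNode): table
After 8 (parentNode): article
After 9 (firstChild): table

Answer: invalid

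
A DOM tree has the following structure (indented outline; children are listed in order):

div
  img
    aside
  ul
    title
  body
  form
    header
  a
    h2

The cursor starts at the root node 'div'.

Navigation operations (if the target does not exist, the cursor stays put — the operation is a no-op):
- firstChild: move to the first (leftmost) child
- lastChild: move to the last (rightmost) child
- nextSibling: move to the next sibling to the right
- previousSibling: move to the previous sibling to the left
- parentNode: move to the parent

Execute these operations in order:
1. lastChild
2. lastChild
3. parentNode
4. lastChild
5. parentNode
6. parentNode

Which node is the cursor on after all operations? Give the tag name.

Answer: div

Derivation:
After 1 (lastChild): a
After 2 (lastChild): h2
After 3 (parentNode): a
After 4 (lastChild): h2
After 5 (parentNode): a
After 6 (parentNode): div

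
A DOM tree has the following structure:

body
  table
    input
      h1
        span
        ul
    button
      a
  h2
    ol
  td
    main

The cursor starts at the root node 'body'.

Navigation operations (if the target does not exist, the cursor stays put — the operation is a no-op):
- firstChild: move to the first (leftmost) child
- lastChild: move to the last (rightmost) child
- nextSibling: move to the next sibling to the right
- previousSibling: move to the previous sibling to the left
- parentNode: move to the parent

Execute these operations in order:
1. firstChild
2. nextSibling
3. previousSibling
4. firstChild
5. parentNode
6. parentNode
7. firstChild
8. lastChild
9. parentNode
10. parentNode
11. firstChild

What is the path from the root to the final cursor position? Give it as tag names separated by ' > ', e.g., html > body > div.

Answer: body > table

Derivation:
After 1 (firstChild): table
After 2 (nextSibling): h2
After 3 (previousSibling): table
After 4 (firstChild): input
After 5 (parentNode): table
After 6 (parentNode): body
After 7 (firstChild): table
After 8 (lastChild): button
After 9 (parentNode): table
After 10 (parentNode): body
After 11 (firstChild): table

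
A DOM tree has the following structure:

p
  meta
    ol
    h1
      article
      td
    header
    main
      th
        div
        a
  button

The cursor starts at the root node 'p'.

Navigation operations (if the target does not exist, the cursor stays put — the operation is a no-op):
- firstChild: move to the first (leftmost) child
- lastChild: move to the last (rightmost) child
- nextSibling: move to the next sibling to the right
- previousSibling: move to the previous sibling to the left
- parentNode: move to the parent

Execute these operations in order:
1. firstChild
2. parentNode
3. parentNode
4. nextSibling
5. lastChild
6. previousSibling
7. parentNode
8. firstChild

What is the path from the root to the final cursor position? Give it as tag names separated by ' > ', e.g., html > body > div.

Answer: p > meta

Derivation:
After 1 (firstChild): meta
After 2 (parentNode): p
After 3 (parentNode): p (no-op, stayed)
After 4 (nextSibling): p (no-op, stayed)
After 5 (lastChild): button
After 6 (previousSibling): meta
After 7 (parentNode): p
After 8 (firstChild): meta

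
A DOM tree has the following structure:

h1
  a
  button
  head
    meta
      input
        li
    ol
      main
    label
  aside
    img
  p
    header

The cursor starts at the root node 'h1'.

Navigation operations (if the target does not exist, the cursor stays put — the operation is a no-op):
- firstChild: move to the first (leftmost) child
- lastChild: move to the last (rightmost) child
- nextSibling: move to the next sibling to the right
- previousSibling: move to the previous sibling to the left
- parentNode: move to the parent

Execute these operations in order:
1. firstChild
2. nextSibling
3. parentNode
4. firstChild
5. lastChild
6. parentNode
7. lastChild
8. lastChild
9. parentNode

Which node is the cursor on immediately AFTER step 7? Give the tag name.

After 1 (firstChild): a
After 2 (nextSibling): button
After 3 (parentNode): h1
After 4 (firstChild): a
After 5 (lastChild): a (no-op, stayed)
After 6 (parentNode): h1
After 7 (lastChild): p

Answer: p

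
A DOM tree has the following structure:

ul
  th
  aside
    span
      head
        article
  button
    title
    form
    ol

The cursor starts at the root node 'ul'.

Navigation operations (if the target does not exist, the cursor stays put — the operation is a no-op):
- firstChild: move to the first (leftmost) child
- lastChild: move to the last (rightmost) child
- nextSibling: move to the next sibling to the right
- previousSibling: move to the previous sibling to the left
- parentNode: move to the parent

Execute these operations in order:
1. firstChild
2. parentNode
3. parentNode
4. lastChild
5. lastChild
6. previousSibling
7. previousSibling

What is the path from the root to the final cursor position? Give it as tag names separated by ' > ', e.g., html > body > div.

After 1 (firstChild): th
After 2 (parentNode): ul
After 3 (parentNode): ul (no-op, stayed)
After 4 (lastChild): button
After 5 (lastChild): ol
After 6 (previousSibling): form
After 7 (previousSibling): title

Answer: ul > button > title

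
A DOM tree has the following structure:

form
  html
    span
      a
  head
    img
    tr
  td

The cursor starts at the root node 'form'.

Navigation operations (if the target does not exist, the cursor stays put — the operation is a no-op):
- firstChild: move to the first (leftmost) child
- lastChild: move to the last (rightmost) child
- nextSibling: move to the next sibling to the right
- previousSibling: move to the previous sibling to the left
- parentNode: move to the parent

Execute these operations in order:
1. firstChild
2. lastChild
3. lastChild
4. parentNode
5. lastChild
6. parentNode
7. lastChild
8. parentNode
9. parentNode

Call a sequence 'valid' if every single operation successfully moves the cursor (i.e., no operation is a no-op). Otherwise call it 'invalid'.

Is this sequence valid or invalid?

Answer: valid

Derivation:
After 1 (firstChild): html
After 2 (lastChild): span
After 3 (lastChild): a
After 4 (parentNode): span
After 5 (lastChild): a
After 6 (parentNode): span
After 7 (lastChild): a
After 8 (parentNode): span
After 9 (parentNode): html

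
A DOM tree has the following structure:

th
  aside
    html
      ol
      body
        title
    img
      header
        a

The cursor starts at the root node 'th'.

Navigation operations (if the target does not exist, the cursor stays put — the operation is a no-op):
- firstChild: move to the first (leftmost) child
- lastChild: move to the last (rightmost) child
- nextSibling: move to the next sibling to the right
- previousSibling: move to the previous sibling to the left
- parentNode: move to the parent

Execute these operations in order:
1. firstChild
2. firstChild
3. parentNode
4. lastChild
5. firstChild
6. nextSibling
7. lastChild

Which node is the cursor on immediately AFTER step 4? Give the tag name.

Answer: img

Derivation:
After 1 (firstChild): aside
After 2 (firstChild): html
After 3 (parentNode): aside
After 4 (lastChild): img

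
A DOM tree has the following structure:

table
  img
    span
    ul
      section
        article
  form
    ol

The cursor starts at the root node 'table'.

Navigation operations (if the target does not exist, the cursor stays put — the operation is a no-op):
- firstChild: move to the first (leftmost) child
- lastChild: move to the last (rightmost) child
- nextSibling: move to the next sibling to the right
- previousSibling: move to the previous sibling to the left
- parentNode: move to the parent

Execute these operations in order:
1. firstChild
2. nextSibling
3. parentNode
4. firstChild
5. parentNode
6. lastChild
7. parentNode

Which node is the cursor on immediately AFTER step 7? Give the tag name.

After 1 (firstChild): img
After 2 (nextSibling): form
After 3 (parentNode): table
After 4 (firstChild): img
After 5 (parentNode): table
After 6 (lastChild): form
After 7 (parentNode): table

Answer: table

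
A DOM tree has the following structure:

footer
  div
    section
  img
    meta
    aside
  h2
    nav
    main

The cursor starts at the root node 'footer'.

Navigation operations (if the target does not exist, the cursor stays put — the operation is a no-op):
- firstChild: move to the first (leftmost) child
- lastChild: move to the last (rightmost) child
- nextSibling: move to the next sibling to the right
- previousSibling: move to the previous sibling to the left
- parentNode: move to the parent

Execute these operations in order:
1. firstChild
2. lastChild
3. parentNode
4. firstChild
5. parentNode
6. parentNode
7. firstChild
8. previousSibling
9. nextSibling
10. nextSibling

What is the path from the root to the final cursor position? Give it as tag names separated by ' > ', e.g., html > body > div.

Answer: footer > h2

Derivation:
After 1 (firstChild): div
After 2 (lastChild): section
After 3 (parentNode): div
After 4 (firstChild): section
After 5 (parentNode): div
After 6 (parentNode): footer
After 7 (firstChild): div
After 8 (previousSibling): div (no-op, stayed)
After 9 (nextSibling): img
After 10 (nextSibling): h2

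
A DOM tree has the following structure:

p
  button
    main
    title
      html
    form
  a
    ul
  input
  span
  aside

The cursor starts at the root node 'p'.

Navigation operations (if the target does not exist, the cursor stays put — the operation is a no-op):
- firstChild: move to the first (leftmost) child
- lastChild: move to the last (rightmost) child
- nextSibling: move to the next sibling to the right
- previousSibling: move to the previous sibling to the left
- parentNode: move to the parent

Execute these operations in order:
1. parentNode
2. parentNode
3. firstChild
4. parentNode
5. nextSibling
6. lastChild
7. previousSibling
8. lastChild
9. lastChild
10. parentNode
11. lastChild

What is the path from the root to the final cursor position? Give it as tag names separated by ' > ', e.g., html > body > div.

After 1 (parentNode): p (no-op, stayed)
After 2 (parentNode): p (no-op, stayed)
After 3 (firstChild): button
After 4 (parentNode): p
After 5 (nextSibling): p (no-op, stayed)
After 6 (lastChild): aside
After 7 (previousSibling): span
After 8 (lastChild): span (no-op, stayed)
After 9 (lastChild): span (no-op, stayed)
After 10 (parentNode): p
After 11 (lastChild): aside

Answer: p > aside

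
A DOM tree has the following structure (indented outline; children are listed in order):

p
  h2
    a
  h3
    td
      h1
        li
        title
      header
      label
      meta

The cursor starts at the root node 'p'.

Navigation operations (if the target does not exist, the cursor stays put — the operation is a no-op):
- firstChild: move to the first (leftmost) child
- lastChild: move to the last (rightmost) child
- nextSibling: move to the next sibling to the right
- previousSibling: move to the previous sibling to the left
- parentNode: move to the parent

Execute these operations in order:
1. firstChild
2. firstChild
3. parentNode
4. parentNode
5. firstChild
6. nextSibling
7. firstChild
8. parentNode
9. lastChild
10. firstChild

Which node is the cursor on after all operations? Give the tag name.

After 1 (firstChild): h2
After 2 (firstChild): a
After 3 (parentNode): h2
After 4 (parentNode): p
After 5 (firstChild): h2
After 6 (nextSibling): h3
After 7 (firstChild): td
After 8 (parentNode): h3
After 9 (lastChild): td
After 10 (firstChild): h1

Answer: h1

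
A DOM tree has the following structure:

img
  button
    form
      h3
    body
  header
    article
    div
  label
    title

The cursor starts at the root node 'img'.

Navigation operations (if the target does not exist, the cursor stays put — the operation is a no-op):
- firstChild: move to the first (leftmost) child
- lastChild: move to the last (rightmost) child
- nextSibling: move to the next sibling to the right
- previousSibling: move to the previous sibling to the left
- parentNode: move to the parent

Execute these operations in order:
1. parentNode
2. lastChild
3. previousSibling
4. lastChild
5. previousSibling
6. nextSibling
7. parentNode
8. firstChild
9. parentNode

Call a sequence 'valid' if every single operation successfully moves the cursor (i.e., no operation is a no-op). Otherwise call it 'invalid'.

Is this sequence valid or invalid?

Answer: invalid

Derivation:
After 1 (parentNode): img (no-op, stayed)
After 2 (lastChild): label
After 3 (previousSibling): header
After 4 (lastChild): div
After 5 (previousSibling): article
After 6 (nextSibling): div
After 7 (parentNode): header
After 8 (firstChild): article
After 9 (parentNode): header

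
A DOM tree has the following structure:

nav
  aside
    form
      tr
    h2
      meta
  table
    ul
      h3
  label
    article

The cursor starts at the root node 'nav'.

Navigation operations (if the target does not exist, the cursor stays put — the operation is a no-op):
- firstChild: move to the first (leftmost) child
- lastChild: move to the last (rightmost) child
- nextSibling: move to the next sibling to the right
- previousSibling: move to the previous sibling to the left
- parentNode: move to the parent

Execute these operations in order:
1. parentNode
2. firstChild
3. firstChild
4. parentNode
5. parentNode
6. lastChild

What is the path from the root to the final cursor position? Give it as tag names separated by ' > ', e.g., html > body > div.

After 1 (parentNode): nav (no-op, stayed)
After 2 (firstChild): aside
After 3 (firstChild): form
After 4 (parentNode): aside
After 5 (parentNode): nav
After 6 (lastChild): label

Answer: nav > label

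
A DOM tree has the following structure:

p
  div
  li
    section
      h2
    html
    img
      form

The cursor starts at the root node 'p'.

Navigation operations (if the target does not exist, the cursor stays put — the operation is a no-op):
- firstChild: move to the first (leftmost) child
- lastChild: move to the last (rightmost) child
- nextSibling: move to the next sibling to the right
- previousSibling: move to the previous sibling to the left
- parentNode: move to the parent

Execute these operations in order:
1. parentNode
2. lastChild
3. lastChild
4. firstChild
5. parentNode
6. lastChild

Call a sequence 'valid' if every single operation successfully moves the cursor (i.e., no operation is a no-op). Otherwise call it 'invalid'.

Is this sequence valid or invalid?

After 1 (parentNode): p (no-op, stayed)
After 2 (lastChild): li
After 3 (lastChild): img
After 4 (firstChild): form
After 5 (parentNode): img
After 6 (lastChild): form

Answer: invalid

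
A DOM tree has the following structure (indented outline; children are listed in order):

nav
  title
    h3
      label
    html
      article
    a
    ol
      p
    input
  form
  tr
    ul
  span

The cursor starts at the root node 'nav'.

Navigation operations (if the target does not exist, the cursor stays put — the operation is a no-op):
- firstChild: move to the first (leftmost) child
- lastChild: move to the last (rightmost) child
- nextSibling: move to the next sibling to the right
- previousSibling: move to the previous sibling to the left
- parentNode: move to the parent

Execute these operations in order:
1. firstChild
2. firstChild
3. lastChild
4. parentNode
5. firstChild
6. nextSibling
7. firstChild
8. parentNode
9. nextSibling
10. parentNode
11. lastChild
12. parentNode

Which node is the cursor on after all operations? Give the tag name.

After 1 (firstChild): title
After 2 (firstChild): h3
After 3 (lastChild): label
After 4 (parentNode): h3
After 5 (firstChild): label
After 6 (nextSibling): label (no-op, stayed)
After 7 (firstChild): label (no-op, stayed)
After 8 (parentNode): h3
After 9 (nextSibling): html
After 10 (parentNode): title
After 11 (lastChild): input
After 12 (parentNode): title

Answer: title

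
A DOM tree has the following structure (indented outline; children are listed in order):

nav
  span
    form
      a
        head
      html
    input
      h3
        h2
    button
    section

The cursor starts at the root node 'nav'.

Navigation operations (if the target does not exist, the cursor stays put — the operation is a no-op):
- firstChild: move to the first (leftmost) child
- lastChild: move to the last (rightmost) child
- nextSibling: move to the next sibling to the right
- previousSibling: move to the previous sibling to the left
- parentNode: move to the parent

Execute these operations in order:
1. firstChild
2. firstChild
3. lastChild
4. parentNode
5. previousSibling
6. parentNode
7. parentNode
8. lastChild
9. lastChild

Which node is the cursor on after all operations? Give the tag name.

After 1 (firstChild): span
After 2 (firstChild): form
After 3 (lastChild): html
After 4 (parentNode): form
After 5 (previousSibling): form (no-op, stayed)
After 6 (parentNode): span
After 7 (parentNode): nav
After 8 (lastChild): span
After 9 (lastChild): section

Answer: section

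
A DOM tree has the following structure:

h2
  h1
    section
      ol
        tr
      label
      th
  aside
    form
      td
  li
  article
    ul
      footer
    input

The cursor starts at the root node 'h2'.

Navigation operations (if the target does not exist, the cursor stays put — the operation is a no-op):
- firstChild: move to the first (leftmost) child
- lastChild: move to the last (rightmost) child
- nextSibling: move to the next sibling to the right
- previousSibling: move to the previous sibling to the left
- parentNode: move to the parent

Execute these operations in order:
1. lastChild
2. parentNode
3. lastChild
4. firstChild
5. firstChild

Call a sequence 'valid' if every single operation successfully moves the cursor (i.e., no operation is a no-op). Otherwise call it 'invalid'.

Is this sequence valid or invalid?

Answer: valid

Derivation:
After 1 (lastChild): article
After 2 (parentNode): h2
After 3 (lastChild): article
After 4 (firstChild): ul
After 5 (firstChild): footer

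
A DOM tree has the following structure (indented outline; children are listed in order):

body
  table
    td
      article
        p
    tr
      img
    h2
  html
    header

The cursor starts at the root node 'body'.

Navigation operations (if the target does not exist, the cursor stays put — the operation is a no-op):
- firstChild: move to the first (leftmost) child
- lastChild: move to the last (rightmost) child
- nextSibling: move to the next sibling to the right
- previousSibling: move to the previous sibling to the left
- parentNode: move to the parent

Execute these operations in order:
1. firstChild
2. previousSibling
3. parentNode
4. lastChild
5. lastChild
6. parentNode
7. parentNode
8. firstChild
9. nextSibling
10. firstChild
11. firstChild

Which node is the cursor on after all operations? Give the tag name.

Answer: header

Derivation:
After 1 (firstChild): table
After 2 (previousSibling): table (no-op, stayed)
After 3 (parentNode): body
After 4 (lastChild): html
After 5 (lastChild): header
After 6 (parentNode): html
After 7 (parentNode): body
After 8 (firstChild): table
After 9 (nextSibling): html
After 10 (firstChild): header
After 11 (firstChild): header (no-op, stayed)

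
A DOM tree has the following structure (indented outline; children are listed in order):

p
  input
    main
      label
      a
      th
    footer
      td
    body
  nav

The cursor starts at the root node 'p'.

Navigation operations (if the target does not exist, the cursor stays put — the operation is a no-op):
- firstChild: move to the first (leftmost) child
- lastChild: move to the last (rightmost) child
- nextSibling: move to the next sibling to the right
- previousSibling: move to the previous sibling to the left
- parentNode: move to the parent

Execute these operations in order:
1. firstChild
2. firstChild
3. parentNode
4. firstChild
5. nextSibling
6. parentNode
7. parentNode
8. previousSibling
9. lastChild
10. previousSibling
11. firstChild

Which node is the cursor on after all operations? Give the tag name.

After 1 (firstChild): input
After 2 (firstChild): main
After 3 (parentNode): input
After 4 (firstChild): main
After 5 (nextSibling): footer
After 6 (parentNode): input
After 7 (parentNode): p
After 8 (previousSibling): p (no-op, stayed)
After 9 (lastChild): nav
After 10 (previousSibling): input
After 11 (firstChild): main

Answer: main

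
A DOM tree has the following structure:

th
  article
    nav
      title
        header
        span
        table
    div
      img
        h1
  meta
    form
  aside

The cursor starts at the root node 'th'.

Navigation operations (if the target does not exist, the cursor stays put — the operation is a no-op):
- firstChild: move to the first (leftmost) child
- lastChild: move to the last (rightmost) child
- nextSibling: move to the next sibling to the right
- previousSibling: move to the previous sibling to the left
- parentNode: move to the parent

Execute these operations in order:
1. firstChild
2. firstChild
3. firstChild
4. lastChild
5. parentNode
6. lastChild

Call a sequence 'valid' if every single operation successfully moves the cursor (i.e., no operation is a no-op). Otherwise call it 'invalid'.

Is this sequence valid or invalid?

Answer: valid

Derivation:
After 1 (firstChild): article
After 2 (firstChild): nav
After 3 (firstChild): title
After 4 (lastChild): table
After 5 (parentNode): title
After 6 (lastChild): table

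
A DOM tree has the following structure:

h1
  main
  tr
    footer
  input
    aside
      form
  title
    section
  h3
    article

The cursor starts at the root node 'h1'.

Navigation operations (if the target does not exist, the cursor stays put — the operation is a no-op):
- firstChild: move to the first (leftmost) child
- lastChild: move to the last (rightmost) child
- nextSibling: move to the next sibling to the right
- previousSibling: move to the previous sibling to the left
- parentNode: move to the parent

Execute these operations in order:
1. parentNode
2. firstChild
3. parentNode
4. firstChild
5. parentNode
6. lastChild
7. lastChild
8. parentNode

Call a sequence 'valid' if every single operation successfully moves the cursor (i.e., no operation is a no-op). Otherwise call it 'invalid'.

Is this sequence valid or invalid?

Answer: invalid

Derivation:
After 1 (parentNode): h1 (no-op, stayed)
After 2 (firstChild): main
After 3 (parentNode): h1
After 4 (firstChild): main
After 5 (parentNode): h1
After 6 (lastChild): h3
After 7 (lastChild): article
After 8 (parentNode): h3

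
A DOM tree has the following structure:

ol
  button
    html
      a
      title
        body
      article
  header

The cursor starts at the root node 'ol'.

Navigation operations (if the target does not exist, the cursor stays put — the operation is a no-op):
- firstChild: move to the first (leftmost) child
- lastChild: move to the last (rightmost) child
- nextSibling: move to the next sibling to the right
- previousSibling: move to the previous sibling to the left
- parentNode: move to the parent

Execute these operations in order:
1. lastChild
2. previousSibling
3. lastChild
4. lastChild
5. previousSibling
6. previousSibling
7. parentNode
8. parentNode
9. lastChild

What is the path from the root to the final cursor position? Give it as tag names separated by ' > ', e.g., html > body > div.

After 1 (lastChild): header
After 2 (previousSibling): button
After 3 (lastChild): html
After 4 (lastChild): article
After 5 (previousSibling): title
After 6 (previousSibling): a
After 7 (parentNode): html
After 8 (parentNode): button
After 9 (lastChild): html

Answer: ol > button > html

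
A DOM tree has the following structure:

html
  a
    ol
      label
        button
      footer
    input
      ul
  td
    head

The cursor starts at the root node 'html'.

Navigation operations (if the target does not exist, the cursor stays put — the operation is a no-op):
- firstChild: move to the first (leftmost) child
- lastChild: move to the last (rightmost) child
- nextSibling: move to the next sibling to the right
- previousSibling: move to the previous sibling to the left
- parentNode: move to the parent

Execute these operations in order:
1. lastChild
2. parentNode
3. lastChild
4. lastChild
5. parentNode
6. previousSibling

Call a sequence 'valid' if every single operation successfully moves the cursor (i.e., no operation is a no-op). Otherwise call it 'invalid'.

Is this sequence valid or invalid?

After 1 (lastChild): td
After 2 (parentNode): html
After 3 (lastChild): td
After 4 (lastChild): head
After 5 (parentNode): td
After 6 (previousSibling): a

Answer: valid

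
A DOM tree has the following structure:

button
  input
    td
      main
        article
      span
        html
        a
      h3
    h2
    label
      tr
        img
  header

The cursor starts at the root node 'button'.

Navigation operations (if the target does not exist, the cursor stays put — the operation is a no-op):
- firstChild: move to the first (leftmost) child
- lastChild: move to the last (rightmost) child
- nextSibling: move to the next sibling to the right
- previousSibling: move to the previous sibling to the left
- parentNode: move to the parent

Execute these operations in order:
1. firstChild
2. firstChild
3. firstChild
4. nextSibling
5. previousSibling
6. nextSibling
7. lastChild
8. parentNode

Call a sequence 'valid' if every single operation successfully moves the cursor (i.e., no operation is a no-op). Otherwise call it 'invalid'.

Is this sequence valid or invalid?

After 1 (firstChild): input
After 2 (firstChild): td
After 3 (firstChild): main
After 4 (nextSibling): span
After 5 (previousSibling): main
After 6 (nextSibling): span
After 7 (lastChild): a
After 8 (parentNode): span

Answer: valid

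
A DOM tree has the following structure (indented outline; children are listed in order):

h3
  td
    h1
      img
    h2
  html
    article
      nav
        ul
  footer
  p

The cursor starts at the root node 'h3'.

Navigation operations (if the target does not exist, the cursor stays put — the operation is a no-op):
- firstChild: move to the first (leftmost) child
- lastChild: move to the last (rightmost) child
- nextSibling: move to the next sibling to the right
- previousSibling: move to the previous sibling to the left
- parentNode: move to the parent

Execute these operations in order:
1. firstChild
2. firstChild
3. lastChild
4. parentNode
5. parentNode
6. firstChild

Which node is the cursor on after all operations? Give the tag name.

After 1 (firstChild): td
After 2 (firstChild): h1
After 3 (lastChild): img
After 4 (parentNode): h1
After 5 (parentNode): td
After 6 (firstChild): h1

Answer: h1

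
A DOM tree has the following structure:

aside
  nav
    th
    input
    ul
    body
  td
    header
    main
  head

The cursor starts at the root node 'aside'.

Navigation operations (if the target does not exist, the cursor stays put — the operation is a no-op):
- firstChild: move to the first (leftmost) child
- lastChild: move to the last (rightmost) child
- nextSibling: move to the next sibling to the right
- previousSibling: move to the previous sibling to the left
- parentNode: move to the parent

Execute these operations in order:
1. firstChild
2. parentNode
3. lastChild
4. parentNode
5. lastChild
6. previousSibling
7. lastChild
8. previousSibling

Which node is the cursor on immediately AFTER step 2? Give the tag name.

Answer: aside

Derivation:
After 1 (firstChild): nav
After 2 (parentNode): aside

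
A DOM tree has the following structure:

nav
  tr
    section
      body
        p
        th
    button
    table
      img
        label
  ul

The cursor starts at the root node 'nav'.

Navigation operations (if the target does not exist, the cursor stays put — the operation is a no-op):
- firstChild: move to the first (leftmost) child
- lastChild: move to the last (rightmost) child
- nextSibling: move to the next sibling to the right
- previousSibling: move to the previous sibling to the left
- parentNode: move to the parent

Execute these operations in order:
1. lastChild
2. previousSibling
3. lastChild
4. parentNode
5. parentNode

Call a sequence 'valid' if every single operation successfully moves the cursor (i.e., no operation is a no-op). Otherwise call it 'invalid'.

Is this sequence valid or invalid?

After 1 (lastChild): ul
After 2 (previousSibling): tr
After 3 (lastChild): table
After 4 (parentNode): tr
After 5 (parentNode): nav

Answer: valid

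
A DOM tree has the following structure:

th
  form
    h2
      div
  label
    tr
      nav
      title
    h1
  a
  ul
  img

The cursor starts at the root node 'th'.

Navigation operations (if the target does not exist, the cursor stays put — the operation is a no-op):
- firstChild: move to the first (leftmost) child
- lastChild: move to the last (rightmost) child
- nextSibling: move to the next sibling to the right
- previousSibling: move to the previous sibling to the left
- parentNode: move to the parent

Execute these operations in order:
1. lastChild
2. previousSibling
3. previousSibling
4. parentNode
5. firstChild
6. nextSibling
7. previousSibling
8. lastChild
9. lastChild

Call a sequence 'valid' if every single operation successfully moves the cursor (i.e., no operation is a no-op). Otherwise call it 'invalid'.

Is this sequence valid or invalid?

Answer: valid

Derivation:
After 1 (lastChild): img
After 2 (previousSibling): ul
After 3 (previousSibling): a
After 4 (parentNode): th
After 5 (firstChild): form
After 6 (nextSibling): label
After 7 (previousSibling): form
After 8 (lastChild): h2
After 9 (lastChild): div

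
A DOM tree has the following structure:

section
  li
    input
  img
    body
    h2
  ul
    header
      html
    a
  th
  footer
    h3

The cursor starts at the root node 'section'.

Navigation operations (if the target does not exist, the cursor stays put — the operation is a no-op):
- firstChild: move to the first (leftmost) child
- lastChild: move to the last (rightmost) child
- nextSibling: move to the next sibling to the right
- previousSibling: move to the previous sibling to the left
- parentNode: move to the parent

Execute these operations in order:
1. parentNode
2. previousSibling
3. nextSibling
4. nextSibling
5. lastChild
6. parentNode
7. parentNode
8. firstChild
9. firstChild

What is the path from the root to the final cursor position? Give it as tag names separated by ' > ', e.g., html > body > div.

After 1 (parentNode): section (no-op, stayed)
After 2 (previousSibling): section (no-op, stayed)
After 3 (nextSibling): section (no-op, stayed)
After 4 (nextSibling): section (no-op, stayed)
After 5 (lastChild): footer
After 6 (parentNode): section
After 7 (parentNode): section (no-op, stayed)
After 8 (firstChild): li
After 9 (firstChild): input

Answer: section > li > input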